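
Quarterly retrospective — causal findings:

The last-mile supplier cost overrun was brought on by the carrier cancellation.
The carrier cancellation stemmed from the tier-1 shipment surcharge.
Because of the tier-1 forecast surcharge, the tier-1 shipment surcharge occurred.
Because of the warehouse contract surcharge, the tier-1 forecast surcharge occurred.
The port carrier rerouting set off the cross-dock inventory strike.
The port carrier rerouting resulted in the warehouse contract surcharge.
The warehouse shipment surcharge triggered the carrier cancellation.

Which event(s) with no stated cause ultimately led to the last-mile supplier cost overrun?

the port carrier rerouting, the warehouse shipment surcharge

Tracing upstream from the last-mile supplier cost overrun: the last-mile supplier cost overrun ← the carrier cancellation ← the tier-1 shipment surcharge ← the tier-1 forecast surcharge ← the warehouse contract surcharge ← the port carrier rerouting.
A separate upstream branch: the last-mile supplier cost overrun ← the carrier cancellation ← the warehouse shipment surcharge.
Each of those chain origins has no stated cause.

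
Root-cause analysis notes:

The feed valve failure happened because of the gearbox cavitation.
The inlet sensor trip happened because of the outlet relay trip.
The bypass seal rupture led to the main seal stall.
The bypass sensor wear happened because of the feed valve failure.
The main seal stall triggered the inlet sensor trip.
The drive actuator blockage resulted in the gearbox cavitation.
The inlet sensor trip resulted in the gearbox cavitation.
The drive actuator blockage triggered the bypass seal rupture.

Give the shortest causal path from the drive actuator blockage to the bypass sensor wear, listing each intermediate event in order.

the drive actuator blockage → the gearbox cavitation → the feed valve failure → the bypass sensor wear

the drive actuator blockage → the gearbox cavitation
the gearbox cavitation → the feed valve failure
the feed valve failure → the bypass sensor wear
Length: 3 steps.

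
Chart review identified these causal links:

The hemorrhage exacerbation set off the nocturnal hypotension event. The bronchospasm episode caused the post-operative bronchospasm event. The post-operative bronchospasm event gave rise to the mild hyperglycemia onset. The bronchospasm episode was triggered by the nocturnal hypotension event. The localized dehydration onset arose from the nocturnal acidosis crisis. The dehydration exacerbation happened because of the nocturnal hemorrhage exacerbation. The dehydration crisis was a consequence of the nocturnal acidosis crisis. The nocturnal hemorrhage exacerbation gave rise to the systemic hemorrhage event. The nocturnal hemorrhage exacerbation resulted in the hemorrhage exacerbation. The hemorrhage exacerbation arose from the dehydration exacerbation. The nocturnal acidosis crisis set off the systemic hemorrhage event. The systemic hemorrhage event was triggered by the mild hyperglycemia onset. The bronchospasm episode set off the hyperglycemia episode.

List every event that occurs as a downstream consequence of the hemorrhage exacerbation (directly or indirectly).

the bronchospasm episode, the hyperglycemia episode, the mild hyperglycemia onset, the nocturnal hypotension event, the post-operative bronchospasm event, the systemic hemorrhage event

Direct effects: the nocturnal hypotension event.
2 steps out: the bronchospasm episode.
3 steps out: the hyperglycemia episode, the post-operative bronchospasm event.
4 steps out: the mild hyperglycemia onset.
5 steps out: the systemic hemorrhage event.
Not reachable from it: the nocturnal hemorrhage exacerbation, the dehydration exacerbation, the nocturnal acidosis crisis, the localized dehydration onset, the dehydration crisis.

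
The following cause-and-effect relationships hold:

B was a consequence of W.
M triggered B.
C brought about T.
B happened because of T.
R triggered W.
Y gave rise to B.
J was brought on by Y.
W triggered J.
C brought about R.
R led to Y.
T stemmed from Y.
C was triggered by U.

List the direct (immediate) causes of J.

W, Y

Upstream contributors include U, C, R, but only W, Y feed directly into J.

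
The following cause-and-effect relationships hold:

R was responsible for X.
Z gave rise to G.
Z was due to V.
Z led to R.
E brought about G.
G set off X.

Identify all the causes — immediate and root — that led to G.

Immediate causes of G: Z, E.
Further upstream: V.

E, V, Z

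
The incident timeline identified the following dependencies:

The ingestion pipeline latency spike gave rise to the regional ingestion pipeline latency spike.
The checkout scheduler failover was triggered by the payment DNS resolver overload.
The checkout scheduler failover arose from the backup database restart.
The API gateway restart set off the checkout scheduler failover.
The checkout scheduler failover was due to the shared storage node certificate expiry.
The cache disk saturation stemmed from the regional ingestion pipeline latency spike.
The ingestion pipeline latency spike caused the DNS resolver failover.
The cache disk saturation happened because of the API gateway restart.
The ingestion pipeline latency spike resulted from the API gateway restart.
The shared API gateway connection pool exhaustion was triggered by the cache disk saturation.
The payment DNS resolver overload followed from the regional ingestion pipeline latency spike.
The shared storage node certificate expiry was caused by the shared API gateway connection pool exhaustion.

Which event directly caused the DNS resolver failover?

Upstream contributors include the API gateway restart, but only the ingestion pipeline latency spike feeds directly into the DNS resolver failover.

the ingestion pipeline latency spike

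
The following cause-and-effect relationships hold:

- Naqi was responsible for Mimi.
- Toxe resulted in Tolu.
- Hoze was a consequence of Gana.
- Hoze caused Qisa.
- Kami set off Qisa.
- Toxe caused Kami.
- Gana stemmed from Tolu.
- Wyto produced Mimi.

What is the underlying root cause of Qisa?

Toxe

Tracing upstream from Qisa: Qisa ← Kami ← Toxe.
Toxe has no stated cause, so it is the root.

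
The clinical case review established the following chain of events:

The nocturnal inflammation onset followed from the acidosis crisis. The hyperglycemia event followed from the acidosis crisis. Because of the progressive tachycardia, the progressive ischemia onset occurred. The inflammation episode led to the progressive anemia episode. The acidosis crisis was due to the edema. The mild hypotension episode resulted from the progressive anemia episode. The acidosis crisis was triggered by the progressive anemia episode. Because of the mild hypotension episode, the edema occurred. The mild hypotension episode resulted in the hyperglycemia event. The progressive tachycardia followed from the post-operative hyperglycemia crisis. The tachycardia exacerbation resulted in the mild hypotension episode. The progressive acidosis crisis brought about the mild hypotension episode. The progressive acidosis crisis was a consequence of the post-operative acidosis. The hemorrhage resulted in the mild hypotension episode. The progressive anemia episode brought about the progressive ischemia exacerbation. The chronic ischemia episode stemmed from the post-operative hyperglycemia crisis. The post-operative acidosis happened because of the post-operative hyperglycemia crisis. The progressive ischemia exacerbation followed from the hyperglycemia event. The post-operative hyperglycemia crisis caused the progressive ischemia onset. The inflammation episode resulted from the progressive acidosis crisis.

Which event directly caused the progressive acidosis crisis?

the post-operative acidosis

Upstream contributors include the post-operative hyperglycemia crisis, but only the post-operative acidosis feeds directly into the progressive acidosis crisis.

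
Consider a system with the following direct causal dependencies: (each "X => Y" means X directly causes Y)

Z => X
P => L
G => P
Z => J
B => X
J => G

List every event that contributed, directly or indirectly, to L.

G, J, P, Z

Immediate cause of L: P.
Further upstream: Z, J, G.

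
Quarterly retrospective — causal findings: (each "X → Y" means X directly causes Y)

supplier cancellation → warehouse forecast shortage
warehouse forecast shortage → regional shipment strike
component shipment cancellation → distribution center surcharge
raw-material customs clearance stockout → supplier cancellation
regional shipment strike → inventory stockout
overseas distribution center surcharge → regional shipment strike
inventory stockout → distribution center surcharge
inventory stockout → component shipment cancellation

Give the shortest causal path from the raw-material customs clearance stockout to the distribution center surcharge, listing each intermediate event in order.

the raw-material customs clearance stockout → the supplier cancellation
the supplier cancellation → the warehouse forecast shortage
the warehouse forecast shortage → the regional shipment strike
the regional shipment strike → the inventory stockout
the inventory stockout → the distribution center surcharge
Length: 5 steps.

the raw-material customs clearance stockout → the supplier cancellation → the warehouse forecast shortage → the regional shipment strike → the inventory stockout → the distribution center surcharge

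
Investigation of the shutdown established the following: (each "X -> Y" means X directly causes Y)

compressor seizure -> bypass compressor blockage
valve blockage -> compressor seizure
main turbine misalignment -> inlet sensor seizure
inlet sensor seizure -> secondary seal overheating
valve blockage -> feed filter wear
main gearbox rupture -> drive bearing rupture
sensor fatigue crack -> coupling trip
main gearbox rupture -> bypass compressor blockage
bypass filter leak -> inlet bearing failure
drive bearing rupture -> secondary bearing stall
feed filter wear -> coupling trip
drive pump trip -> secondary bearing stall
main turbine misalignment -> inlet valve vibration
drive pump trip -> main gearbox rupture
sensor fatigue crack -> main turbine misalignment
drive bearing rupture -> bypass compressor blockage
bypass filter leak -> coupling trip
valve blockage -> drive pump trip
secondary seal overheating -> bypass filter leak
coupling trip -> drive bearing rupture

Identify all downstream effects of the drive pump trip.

Direct effects: the main gearbox rupture, the secondary bearing stall.
2 steps out: the drive bearing rupture, the bypass compressor blockage.
Not reachable from it: the sensor fatigue crack, the main turbine misalignment, the inlet sensor seizure, the secondary seal overheating, the valve blockage, the bypass filter leak, the inlet bearing failure, the inlet valve vibration, the compressor seizure, the feed filter wear, the coupling trip.

the bypass compressor blockage, the drive bearing rupture, the main gearbox rupture, the secondary bearing stall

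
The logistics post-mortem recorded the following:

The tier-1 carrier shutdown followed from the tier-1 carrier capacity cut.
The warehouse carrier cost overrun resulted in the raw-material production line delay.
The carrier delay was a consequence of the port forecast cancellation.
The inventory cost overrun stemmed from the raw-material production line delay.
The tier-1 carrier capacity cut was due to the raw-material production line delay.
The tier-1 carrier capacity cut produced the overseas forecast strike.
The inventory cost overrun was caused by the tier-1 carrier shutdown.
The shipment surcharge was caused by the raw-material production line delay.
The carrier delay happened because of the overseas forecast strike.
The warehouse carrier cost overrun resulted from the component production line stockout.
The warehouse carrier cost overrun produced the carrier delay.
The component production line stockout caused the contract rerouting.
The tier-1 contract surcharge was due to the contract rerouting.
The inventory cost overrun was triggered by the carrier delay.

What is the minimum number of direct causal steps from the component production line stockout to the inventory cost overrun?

3

Shortest chain: the component production line stockout → the warehouse carrier cost overrun → the raw-material production line delay → the inventory cost overrun.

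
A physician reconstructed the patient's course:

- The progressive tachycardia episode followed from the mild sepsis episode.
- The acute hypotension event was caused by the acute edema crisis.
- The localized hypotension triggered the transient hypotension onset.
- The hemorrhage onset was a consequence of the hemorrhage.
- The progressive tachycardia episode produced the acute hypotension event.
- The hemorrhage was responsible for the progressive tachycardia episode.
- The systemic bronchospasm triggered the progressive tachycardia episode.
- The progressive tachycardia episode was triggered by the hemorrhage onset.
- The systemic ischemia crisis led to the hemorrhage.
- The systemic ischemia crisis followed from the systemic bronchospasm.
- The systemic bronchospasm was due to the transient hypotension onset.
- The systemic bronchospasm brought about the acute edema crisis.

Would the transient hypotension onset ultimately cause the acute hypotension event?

There is a causal chain: the transient hypotension onset → the systemic bronchospasm → the acute edema crisis → the acute hypotension event.

Yes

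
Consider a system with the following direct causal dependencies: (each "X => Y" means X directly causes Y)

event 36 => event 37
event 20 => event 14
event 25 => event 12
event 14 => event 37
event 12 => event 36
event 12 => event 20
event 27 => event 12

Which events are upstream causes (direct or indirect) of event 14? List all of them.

Immediate cause of event 14: event 20.
Further upstream: event 25, event 12, event 27.

event 12, event 20, event 25, event 27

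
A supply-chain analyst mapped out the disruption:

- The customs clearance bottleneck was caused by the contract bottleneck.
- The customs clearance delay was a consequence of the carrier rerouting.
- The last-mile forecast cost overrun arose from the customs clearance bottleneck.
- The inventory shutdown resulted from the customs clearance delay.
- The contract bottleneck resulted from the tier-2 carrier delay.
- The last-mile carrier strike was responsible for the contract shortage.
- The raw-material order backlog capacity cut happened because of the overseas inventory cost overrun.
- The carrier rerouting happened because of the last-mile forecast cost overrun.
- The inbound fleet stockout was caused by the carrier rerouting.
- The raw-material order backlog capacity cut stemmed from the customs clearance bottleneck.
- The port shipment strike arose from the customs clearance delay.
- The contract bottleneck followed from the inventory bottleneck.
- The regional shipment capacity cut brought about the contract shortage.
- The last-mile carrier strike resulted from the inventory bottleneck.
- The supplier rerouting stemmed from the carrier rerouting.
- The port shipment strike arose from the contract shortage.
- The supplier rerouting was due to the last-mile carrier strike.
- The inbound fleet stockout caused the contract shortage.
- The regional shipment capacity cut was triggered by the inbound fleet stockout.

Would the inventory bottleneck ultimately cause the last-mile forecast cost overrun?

Yes

There is a causal chain: the inventory bottleneck → the contract bottleneck → the customs clearance bottleneck → the last-mile forecast cost overrun.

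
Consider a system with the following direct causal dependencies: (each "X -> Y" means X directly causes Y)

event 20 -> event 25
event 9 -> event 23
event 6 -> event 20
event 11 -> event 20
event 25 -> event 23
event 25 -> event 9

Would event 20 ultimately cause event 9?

There is a causal chain: event 20 → event 25 → event 9.

Yes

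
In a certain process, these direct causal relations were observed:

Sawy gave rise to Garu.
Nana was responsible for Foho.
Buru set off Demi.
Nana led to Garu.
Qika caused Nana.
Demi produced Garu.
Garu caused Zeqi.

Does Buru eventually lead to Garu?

Yes

There is a causal chain: Buru → Demi → Garu.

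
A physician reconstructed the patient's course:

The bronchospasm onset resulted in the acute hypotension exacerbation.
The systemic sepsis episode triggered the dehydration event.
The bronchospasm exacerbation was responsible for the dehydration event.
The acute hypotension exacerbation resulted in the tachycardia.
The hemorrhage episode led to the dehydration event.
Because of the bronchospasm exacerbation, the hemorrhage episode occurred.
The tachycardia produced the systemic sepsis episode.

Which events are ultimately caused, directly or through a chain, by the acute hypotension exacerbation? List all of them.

Direct effects: the tachycardia.
2 steps out: the systemic sepsis episode.
3 steps out: the dehydration event.
Not reachable from it: the bronchospasm onset, the bronchospasm exacerbation, the hemorrhage episode.

the dehydration event, the systemic sepsis episode, the tachycardia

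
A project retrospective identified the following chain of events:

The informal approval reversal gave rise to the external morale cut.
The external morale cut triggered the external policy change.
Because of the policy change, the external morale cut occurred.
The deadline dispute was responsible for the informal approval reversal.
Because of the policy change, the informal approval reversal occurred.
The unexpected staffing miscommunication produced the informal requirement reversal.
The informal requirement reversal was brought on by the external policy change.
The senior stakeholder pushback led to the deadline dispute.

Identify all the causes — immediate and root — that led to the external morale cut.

the deadline dispute, the informal approval reversal, the policy change, the senior stakeholder pushback

Immediate causes of the external morale cut: the policy change, the informal approval reversal.
Further upstream: the senior stakeholder pushback, the deadline dispute.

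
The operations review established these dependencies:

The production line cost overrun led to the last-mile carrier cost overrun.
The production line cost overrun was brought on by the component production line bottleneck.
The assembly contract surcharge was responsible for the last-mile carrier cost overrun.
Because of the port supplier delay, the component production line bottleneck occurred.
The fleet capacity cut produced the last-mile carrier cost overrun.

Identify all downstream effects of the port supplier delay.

Direct effects: the component production line bottleneck.
2 steps out: the production line cost overrun.
3 steps out: the last-mile carrier cost overrun.
Not reachable from it: the fleet capacity cut, the assembly contract surcharge.

the component production line bottleneck, the last-mile carrier cost overrun, the production line cost overrun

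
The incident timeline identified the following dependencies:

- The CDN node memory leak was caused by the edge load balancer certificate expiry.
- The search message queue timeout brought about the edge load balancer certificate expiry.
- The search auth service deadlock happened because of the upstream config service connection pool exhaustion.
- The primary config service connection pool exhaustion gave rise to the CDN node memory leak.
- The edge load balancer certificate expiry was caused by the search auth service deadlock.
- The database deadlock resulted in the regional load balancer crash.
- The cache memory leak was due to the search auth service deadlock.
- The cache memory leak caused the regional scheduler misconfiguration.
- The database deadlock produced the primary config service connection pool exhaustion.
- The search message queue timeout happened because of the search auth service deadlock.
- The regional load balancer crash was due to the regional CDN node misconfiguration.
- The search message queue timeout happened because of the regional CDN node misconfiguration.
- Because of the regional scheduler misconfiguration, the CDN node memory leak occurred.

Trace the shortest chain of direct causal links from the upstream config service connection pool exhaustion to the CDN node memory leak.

the upstream config service connection pool exhaustion → the search auth service deadlock → the edge load balancer certificate expiry → the CDN node memory leak

the upstream config service connection pool exhaustion → the search auth service deadlock
the search auth service deadlock → the edge load balancer certificate expiry
the edge load balancer certificate expiry → the CDN node memory leak
Length: 3 steps.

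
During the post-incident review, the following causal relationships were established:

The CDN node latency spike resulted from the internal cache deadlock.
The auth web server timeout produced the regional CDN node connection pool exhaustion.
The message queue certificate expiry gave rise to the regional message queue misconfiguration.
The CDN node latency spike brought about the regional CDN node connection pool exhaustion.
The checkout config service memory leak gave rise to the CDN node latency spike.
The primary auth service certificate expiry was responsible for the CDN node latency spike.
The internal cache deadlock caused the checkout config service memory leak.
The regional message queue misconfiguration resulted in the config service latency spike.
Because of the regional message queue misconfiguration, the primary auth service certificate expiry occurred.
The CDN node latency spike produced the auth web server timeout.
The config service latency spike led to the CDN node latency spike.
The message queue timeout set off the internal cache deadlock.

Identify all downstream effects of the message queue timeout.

the CDN node latency spike, the auth web server timeout, the checkout config service memory leak, the internal cache deadlock, the regional CDN node connection pool exhaustion

Direct effects: the internal cache deadlock.
2 steps out: the checkout config service memory leak, the CDN node latency spike.
3 steps out: the auth web server timeout, the regional CDN node connection pool exhaustion.
Not reachable from it: the message queue certificate expiry, the regional message queue misconfiguration, the primary auth service certificate expiry, the config service latency spike.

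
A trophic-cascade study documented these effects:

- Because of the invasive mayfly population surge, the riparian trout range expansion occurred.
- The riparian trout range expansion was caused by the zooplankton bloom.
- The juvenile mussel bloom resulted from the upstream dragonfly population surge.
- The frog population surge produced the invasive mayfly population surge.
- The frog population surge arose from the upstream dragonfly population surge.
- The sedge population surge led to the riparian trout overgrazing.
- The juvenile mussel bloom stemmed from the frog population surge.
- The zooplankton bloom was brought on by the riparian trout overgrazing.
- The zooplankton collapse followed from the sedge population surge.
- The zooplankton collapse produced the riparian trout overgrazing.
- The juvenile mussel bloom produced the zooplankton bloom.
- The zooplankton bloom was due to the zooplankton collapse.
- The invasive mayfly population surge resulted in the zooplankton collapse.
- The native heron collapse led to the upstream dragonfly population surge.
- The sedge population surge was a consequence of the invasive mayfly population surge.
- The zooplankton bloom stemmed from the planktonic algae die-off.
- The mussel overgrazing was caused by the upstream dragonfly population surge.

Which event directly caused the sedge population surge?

the invasive mayfly population surge

Upstream contributors include the native heron collapse, the upstream dragonfly population surge, the frog population surge, but only the invasive mayfly population surge feeds directly into the sedge population surge.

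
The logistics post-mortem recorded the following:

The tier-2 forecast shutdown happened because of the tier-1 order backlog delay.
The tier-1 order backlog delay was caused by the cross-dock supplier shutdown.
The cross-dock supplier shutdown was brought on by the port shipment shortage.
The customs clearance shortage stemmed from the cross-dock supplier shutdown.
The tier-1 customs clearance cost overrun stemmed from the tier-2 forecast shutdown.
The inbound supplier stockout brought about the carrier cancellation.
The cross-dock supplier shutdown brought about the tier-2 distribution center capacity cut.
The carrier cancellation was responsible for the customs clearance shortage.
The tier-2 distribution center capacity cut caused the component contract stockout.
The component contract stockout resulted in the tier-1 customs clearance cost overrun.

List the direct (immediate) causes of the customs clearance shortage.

Upstream contributors include the port shipment shortage, the inbound supplier stockout, but only the carrier cancellation, the cross-dock supplier shutdown feed directly into the customs clearance shortage.

the carrier cancellation, the cross-dock supplier shutdown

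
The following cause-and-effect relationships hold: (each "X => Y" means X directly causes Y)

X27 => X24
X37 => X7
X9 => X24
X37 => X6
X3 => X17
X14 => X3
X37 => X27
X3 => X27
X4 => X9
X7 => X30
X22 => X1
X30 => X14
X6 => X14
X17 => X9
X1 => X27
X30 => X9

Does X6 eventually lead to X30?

X6 leads to X14, X3, X27, X17, X9, X24; X30 is not among them.

No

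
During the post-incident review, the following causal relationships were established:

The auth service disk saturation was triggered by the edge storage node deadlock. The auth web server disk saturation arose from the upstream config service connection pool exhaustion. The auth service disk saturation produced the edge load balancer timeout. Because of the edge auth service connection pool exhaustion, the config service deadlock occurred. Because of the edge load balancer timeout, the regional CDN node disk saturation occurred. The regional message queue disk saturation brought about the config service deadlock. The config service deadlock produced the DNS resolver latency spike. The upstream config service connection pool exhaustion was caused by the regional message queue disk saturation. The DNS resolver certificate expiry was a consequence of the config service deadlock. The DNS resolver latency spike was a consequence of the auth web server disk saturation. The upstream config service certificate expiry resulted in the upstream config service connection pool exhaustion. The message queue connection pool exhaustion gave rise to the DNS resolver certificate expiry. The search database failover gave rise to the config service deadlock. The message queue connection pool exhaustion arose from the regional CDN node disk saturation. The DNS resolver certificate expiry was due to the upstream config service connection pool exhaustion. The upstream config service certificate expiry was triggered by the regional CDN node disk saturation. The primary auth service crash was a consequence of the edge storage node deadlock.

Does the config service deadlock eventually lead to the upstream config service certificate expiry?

No

The config service deadlock leads to the DNS resolver certificate expiry, the DNS resolver latency spike; the upstream config service certificate expiry is not among them.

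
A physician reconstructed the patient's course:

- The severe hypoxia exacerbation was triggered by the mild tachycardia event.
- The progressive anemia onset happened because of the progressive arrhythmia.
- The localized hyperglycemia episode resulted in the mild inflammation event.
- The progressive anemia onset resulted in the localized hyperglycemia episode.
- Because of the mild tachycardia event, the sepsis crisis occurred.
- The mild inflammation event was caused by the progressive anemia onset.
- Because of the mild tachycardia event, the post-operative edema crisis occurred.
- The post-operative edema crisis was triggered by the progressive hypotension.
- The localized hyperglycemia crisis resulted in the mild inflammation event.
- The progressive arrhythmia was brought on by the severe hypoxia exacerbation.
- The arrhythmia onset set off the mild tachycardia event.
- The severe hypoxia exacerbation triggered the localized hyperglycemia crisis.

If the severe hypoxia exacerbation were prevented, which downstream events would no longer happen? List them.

the localized hyperglycemia crisis, the localized hyperglycemia episode, the mild inflammation event, the progressive anemia onset, the progressive arrhythmia

Downstream of the severe hypoxia exacerbation: the progressive arrhythmia, the progressive anemia onset, the localized hyperglycemia crisis, the localized hyperglycemia episode, the mild inflammation event.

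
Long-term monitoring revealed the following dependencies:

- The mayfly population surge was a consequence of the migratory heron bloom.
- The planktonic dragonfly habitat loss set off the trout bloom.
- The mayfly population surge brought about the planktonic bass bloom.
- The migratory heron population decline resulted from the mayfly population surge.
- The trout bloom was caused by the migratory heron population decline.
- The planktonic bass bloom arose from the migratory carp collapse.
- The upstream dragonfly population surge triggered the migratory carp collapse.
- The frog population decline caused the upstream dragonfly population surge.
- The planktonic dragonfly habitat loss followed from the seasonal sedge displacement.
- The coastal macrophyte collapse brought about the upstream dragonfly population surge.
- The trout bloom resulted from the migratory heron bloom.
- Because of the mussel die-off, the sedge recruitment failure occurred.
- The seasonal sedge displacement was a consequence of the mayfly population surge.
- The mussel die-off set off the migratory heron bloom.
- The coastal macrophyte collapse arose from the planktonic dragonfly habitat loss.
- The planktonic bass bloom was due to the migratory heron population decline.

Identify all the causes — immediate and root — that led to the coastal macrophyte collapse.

the mayfly population surge, the migratory heron bloom, the mussel die-off, the planktonic dragonfly habitat loss, the seasonal sedge displacement

Immediate cause of the coastal macrophyte collapse: the planktonic dragonfly habitat loss.
Further upstream: the mussel die-off, the migratory heron bloom, the mayfly population surge, the seasonal sedge displacement.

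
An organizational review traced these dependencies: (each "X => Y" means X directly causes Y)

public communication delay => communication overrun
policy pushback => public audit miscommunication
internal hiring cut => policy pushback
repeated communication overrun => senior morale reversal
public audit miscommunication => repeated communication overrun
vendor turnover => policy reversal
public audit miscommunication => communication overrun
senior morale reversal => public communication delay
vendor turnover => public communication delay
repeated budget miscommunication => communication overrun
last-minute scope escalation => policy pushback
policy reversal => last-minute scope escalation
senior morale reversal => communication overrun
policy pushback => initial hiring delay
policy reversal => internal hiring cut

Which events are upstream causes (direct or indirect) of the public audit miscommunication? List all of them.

the internal hiring cut, the last-minute scope escalation, the policy pushback, the policy reversal, the vendor turnover

Immediate cause of the public audit miscommunication: the policy pushback.
Further upstream: the vendor turnover, the policy reversal, the internal hiring cut, the last-minute scope escalation.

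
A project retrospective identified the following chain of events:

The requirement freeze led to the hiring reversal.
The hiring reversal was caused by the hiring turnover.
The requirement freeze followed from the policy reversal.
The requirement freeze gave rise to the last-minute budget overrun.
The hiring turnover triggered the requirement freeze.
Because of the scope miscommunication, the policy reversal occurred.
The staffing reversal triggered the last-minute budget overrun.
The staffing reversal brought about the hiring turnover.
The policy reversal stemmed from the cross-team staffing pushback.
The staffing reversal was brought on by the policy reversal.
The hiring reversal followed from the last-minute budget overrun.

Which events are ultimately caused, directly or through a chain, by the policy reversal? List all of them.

Direct effects: the staffing reversal, the requirement freeze.
2 steps out: the hiring turnover, the last-minute budget overrun, the hiring reversal.
Not reachable from it: the cross-team staffing pushback, the scope miscommunication.

the hiring reversal, the hiring turnover, the last-minute budget overrun, the requirement freeze, the staffing reversal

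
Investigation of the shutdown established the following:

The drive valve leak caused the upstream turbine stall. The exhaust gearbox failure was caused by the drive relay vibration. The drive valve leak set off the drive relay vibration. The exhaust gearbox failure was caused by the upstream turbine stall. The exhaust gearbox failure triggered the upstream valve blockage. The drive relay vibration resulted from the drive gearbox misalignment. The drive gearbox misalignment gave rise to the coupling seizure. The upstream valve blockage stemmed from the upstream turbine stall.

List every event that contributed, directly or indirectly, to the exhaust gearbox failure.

the drive gearbox misalignment, the drive relay vibration, the drive valve leak, the upstream turbine stall

Immediate causes of the exhaust gearbox failure: the upstream turbine stall, the drive relay vibration.
Further upstream: the drive gearbox misalignment, the drive valve leak.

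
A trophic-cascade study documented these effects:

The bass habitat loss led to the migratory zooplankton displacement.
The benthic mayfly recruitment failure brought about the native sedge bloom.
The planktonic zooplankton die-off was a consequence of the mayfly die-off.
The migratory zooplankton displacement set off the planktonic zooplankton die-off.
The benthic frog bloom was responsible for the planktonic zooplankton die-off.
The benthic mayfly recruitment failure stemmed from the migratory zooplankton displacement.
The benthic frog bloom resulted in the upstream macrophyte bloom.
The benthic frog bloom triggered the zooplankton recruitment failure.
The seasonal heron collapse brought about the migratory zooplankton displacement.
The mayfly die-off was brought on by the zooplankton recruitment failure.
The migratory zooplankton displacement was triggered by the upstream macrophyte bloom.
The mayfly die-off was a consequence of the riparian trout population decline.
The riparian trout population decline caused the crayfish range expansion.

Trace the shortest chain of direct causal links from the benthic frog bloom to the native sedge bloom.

the benthic frog bloom → the upstream macrophyte bloom
the upstream macrophyte bloom → the migratory zooplankton displacement
the migratory zooplankton displacement → the benthic mayfly recruitment failure
the benthic mayfly recruitment failure → the native sedge bloom
Length: 4 steps.

the benthic frog bloom → the upstream macrophyte bloom → the migratory zooplankton displacement → the benthic mayfly recruitment failure → the native sedge bloom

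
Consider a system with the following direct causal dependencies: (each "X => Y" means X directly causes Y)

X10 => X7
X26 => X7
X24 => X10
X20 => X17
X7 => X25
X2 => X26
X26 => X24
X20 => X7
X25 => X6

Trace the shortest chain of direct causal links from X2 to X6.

X2 → X26 → X7 → X25 → X6

X2 → X26
X26 → X7
X7 → X25
X25 → X6
Length: 4 steps.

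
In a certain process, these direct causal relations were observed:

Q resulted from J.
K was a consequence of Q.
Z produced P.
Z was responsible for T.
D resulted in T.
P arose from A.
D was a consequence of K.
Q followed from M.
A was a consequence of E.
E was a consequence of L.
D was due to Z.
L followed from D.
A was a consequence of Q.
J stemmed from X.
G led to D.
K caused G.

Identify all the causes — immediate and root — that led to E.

D, G, J, K, L, M, Q, X, Z

Immediate cause of E: L.
Further upstream: X, M, J, Q, K, G, Z, D.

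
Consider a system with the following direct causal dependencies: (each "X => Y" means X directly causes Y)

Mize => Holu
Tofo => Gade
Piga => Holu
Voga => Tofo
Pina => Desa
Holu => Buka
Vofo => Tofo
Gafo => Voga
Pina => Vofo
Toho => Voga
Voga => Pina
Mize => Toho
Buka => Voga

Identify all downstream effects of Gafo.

Desa, Gade, Pina, Tofo, Vofo, Voga

Direct effects: Voga.
2 steps out: Pina, Tofo.
3 steps out: Desa, Vofo, Gade.
Not reachable from it: Piga, Mize, Holu, Toho, Buka.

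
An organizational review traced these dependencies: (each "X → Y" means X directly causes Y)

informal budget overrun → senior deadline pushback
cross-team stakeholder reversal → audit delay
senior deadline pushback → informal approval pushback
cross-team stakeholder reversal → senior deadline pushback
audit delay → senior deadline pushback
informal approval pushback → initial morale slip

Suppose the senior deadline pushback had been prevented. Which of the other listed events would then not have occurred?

the informal approval pushback, the initial morale slip

Downstream of the senior deadline pushback: the informal approval pushback, the initial morale slip.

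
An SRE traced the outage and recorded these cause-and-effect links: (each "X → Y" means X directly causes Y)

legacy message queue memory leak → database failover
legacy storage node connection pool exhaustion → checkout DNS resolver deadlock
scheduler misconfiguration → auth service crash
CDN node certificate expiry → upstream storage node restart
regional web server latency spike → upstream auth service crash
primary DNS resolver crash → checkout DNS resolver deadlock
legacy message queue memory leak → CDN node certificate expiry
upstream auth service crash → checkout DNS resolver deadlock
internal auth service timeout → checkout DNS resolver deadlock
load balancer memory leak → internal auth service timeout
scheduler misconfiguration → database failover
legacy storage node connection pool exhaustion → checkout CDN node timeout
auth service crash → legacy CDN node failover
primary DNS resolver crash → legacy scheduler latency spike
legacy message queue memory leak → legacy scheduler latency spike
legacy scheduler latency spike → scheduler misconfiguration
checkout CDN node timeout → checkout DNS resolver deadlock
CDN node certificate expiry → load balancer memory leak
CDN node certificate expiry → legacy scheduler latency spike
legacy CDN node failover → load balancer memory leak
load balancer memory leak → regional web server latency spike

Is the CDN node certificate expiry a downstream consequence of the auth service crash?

No

The auth service crash leads to the legacy CDN node failover, the load balancer memory leak, the internal auth service timeout, the regional web server latency spike, the upstream auth service crash, the checkout DNS resolver deadlock; the CDN node certificate expiry is not among them.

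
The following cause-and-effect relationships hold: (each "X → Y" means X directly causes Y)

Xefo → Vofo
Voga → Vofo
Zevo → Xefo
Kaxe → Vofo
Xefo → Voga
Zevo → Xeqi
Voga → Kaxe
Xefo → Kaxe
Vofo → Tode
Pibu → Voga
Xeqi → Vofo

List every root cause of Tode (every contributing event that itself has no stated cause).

Pibu, Zevo

Tracing upstream from Tode: Tode ← Vofo ← Xefo ← Zevo.
A separate upstream branch: Tode ← Vofo ← Voga ← Pibu.
Each of those chain origins has no stated cause.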